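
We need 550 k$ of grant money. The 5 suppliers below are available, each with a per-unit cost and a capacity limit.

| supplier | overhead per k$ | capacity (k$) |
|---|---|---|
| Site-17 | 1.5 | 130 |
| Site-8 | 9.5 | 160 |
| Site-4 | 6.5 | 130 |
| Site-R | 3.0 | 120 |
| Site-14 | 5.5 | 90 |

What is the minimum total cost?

Cheapest first:
Site-17 at 1.5: take all 130 k$ ; 420 still needed.
Take 120 from Site-R at 3.0 ; need 300 more.
Site-14 at 5.5: take all 90 k$ ; 210 still needed.
Site-4 at 6.5: take all 130 k$ ; 80 still needed.
Site-8 at 9.5: take 80 of its 160 ; requirement met.
Cost = 130×1.5 + 120×3.0 + 90×5.5 + 130×6.5 + 80×9.5 = 2655.

2655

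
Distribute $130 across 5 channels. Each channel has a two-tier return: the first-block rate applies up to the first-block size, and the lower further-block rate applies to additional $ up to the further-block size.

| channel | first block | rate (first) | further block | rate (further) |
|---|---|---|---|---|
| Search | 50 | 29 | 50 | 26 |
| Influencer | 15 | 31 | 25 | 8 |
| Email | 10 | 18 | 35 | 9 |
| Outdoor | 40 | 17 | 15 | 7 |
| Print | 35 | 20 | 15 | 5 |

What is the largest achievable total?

3515

Treat each block as its own option and order by rate: Influencer/tier1 31 > Search/tier1 29 > Search/tier2 26 > Print/tier1 20 > Email/tier1 18 > Outdoor/tier1 17 > Email/tier2 9 > Influencer/tier2 8 > Outdoor/tier2 7 > Print/tier2 5.
Influencer tier1 at 31: fill all 15 → 115 left.
Search tier1 at 29: fill all 50 → 65 left.
Search tier2 at 26: fill all 50 → 15 left.
Print/tier1: +15 of 35 at 20; pool empty.
Total = 31×15 + 29×50 + 26×50 + 20×15 = 3515.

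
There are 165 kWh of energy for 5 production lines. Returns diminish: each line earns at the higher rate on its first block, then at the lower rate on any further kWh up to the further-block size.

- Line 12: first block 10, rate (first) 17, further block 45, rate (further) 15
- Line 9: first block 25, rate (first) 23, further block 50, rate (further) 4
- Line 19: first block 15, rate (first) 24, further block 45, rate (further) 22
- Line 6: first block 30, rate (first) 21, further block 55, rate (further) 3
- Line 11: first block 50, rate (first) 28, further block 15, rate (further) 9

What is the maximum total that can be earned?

3955

Treat each block as its own option and order by rate: Line 11/first 28 > Line 19/first 24 > Line 9/first 23 > Line 19/second 22 > Line 6/first 21 > Line 12/first 17 > Line 12/second 15 > Line 11/second 9 > Line 9/second 4 > Line 6/second 3.
Line 11 first at 28: fill all 50 — 115 left.
Fill Line 19 first block (15 at 24) — 100 left.
Line 9/first (23): +25 — 75 left.
Line 19 second at 22: fill all 45 — 30 left.
Line 6 first at 21: fill all 30 — 0 left.
Total = 28×50 + 24×15 + 23×25 + 22×45 + 21×30 = 3955.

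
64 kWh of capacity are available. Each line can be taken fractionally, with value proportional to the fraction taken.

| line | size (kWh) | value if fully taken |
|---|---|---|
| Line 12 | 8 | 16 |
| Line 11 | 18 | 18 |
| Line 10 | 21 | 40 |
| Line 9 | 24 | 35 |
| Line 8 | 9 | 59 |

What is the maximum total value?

Best value per unit of size first: Line 8 59/9≈6.56, Line 12 16/8≈2, Line 10 40/21≈1.9, Line 9 35/24≈1.46, Line 11 18/18≈1.
Line 8: take in full, 9 kWh for value 59 → 55 left.
Take all of Line 12 (8 kWh, value 16) → 47 kWh left.
All 21 kWh of Line 10 fit (value 40) → 26 remain.
All 24 kWh of Line 9 fit (value 35) → 2 remain.
Fill the last 2 kWh with part of Line 11: 2/18 of it earns 2.
Total value = 152.

152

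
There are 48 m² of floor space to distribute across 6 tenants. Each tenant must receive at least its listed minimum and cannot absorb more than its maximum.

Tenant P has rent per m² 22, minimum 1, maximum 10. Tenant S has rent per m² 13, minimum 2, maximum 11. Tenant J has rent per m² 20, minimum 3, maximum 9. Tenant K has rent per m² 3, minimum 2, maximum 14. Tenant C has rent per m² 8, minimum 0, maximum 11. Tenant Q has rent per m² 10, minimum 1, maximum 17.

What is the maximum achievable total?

709

Meeting every minimum uses 1+2+3+2+0+1 = 9 m², leaving 39.
Rank by rent per m²: Tenant P 22 > Tenant J 20 > Tenant S 13 > Tenant Q 10 > Tenant C 8 > Tenant K 3.
Tenant P takes 9 more to reach its cap of 10 — 30 left.
Tenant J: +6 to 9 (cap) — 24 left.
Give Tenant S 9 more to hit its cap of 11 — 15 left.
Only 15 left; Tenant Q takes them to reach 16.
Total = 22×10 + 13×11 + 20×9 + 3×2 + 10×16 = 709.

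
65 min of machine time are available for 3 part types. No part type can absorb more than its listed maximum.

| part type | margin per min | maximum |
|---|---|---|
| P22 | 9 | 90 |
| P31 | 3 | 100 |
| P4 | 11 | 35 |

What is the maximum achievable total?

Rank by margin per min: P4 11 > P22 9 > P31 3.
P4 takes 35 to reach its cap of 35 → 30 left.
P22 has room for 90 but only 30 remain, so it gets 30.
Total = 9×30 + 11×35 = 655.

655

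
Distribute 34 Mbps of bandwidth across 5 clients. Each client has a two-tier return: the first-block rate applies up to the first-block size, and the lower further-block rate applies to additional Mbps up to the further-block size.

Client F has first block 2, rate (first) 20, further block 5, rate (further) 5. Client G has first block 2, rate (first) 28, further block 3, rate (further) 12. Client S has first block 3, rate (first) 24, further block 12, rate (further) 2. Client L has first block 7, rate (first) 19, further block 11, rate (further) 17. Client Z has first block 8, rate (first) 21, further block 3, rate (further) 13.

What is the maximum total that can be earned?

Order all 10 blocks by rate: Client G/T1 28 > Client S/T1 24 > Client Z/T1 21 > Client F/T1 20 > Client L/T1 19 > Client L/T2 17 > Client Z/T2 13 > Client G/T2 12 > Client F/T2 5 > Client S/T2 2.
Fill Client G T1 block (2 at 28) → 32 left.
Fill Client S T1 block (3 at 24) → 29 left.
Client Z T1 at 21: fill all 8 → 21 left.
Fill Client F T1 block (2 at 20) → 19 left.
Client L T1 at 19: fill all 7 → 12 left.
Client L T2 at 17: fill all 11 → 1 left.
Client Z T2 at 13: only 1 left, fill 1.
Total = 28×2 + 24×3 + 21×8 + 20×2 + 19×7 + 17×11 + 13×1 = 669.

669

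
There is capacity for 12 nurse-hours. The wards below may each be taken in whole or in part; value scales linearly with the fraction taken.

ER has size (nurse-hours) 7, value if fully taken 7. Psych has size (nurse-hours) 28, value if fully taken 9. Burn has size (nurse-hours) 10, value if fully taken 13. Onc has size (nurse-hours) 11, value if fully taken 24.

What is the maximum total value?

Rank by value-to-size ratio: Onc 24/11≈2.18, Burn 13/10≈1.3, ER 7/7≈1, Psych 9/28≈0.321.
Take all of Onc (11 nurse-hours, value 24) — 1 nurse-hours left.
Only 1 nurse-hours remain; take 1/10 of Burn for value 13×1/10 = 1.3.
Total value = 25.3.

25.3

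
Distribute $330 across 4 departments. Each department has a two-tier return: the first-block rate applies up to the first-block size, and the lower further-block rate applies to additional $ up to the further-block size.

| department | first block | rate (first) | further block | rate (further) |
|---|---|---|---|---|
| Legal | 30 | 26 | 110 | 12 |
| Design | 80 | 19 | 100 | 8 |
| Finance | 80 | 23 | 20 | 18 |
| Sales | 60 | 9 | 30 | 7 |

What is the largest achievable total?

Treat each block as its own option and order by rate: Legal/tier1 26 > Finance/tier1 23 > Design/tier1 19 > Finance/tier2 18 > Legal/tier2 12 > Sales/tier1 9 > Design/tier2 8 > Sales/tier2 7.
Legal/tier1 (26): +30 → 300 left.
Finance/tier1 (23): +80 → 220 left.
Design tier1 at 19: fill all 80 → 140 left.
Finance tier2 at 18: fill all 20 → 120 left.
Fill Legal tier2 block (110 at 12) → 10 left.
Sales tier1 at 9: only 10 left, fill 10.
Total = 26×30 + 23×80 + 19×80 + 18×20 + 12×110 + 9×10 = 5910.

5910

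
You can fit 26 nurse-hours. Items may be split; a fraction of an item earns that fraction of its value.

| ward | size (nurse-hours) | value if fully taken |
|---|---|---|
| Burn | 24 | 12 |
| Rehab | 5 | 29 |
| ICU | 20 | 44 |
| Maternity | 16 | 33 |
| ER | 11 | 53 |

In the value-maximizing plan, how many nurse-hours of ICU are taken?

10

Sort by value density: Rehab 29/5≈5.8, ER 53/11≈4.82, ICU 44/20≈2.2, Maternity 33/16≈2.06, Burn 12/24≈0.5.
Rehab: take in full, 5 nurse-hours for value 29 — 21 left.
Take all of ER (11 nurse-hours, value 53) — 10 nurse-hours left.
10 nurse-hours left: a 10/20 share of ICU gives 44×10/20 = 22.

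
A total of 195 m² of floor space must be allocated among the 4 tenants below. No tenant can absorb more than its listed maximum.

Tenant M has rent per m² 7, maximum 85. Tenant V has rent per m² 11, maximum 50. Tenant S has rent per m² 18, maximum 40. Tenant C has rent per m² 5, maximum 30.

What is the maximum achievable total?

1965

Order the tenants by rent per m²: Tenant S 18 > Tenant V 11 > Tenant M 7 > Tenant C 5.
Tenant S takes 40 to reach its cap of 40 ; 155 left.
Tenant V takes 50 to reach its cap of 50 ; 105 left.
Give Tenant M 85 to hit its cap of 85 ; 20 left.
Only 20 left; Tenant C takes them to reach 20.
Total = 7×85 + 11×50 + 18×40 + 5×20 = 1965.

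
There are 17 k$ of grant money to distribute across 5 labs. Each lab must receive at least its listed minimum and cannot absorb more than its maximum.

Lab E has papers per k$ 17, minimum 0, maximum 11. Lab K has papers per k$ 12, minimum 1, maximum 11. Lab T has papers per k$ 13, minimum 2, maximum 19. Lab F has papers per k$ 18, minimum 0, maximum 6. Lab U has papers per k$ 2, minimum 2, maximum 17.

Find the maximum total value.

Meeting every minimum uses 0+1+2+0+2 = 5 k$, leaving 12.
Rank by papers per k$: Lab F 18 > Lab E 17 > Lab T 13 > Lab K 12 > Lab U 2.
Lab F: +6 to 6 (cap) ; 6 left.
Lab E: +6 (room for 11) → 6. Pool exhausted.
Total = 17×6 + 12×1 + 13×2 + 18×6 + 2×2 = 252.

252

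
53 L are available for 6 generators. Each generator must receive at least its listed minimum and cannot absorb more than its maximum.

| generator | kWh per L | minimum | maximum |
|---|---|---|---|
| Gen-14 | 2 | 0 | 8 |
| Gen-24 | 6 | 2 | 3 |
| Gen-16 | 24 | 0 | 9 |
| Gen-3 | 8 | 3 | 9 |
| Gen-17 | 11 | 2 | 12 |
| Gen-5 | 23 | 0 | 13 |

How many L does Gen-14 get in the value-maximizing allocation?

Meeting every minimum uses 0+2+0+3+2+0 = 7 L, leaving 46.
Rank by kWh per L: Gen-16 24 > Gen-5 23 > Gen-17 11 > Gen-3 8 > Gen-24 6 > Gen-14 2.
Give Gen-16 9 more to hit its cap of 9 → 37 left.
Gen-5: +13 to 13 (cap) → 24 left.
Gen-17 takes 10 more to reach its cap of 12 → 14 left.
Gen-3: +6 to 9 (cap) → 8 left.
Gen-24 takes 1 more to reach its cap of 3 → 7 left.
Gen-14: +7 (room for 8) → 7. Pool exhausted.

7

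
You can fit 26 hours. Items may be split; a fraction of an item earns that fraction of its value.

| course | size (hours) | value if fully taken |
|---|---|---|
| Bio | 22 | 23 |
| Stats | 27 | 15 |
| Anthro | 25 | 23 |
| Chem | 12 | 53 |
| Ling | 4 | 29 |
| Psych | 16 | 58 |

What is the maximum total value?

Sort by value density: Ling 29/4≈7.25, Chem 53/12≈4.42, Psych 58/16≈3.62, Bio 23/22≈1.05, Anthro 23/25≈0.92, Stats 15/27≈0.556.
Take all of Ling (4 hours, value 29) ; 22 hours left.
Take all of Chem (12 hours, value 53) ; 10 hours left.
Only 10 hours remain; take 10/16 of Psych for value 58×10/16 = 36.25.
Total value = 118.25.

118.25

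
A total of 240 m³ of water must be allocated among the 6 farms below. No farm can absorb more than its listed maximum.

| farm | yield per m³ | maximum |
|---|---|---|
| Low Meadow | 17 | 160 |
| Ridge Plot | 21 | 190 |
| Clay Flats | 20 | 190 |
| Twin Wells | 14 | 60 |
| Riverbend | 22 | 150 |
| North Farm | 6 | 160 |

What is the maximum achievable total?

5190

Order the farms by yield per m³: Riverbend 22 > Ridge Plot 21 > Clay Flats 20 > Low Meadow 17 > Twin Wells 14 > North Farm 6.
Riverbend takes 150 to reach its cap of 150 → 90 left.
Ridge Plot has room for 190 but only 90 remain, so it gets 90.
Total = 21×90 + 22×150 = 5190.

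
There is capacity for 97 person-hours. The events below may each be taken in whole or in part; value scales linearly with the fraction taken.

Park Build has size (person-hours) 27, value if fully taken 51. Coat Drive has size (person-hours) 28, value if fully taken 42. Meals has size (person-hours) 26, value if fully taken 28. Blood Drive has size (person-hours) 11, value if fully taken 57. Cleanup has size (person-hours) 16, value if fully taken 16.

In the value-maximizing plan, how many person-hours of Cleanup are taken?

5

Best value per unit of size first: Blood Drive 57/11≈5.18, Park Build 51/27≈1.89, Coat Drive 42/28≈1.5, Meals 28/26≈1.08, Cleanup 16/16≈1.
Blood Drive: take in full, 11 person-hours for value 57 — 86 left.
Park Build: take in full, 27 person-hours for value 51 — 59 left.
All 28 person-hours of Coat Drive fit (value 42) — 31 remain.
All 26 person-hours of Meals fit (value 28) — 5 remain.
Fill the last 5 person-hours with part of Cleanup: 5/16 of it earns 5.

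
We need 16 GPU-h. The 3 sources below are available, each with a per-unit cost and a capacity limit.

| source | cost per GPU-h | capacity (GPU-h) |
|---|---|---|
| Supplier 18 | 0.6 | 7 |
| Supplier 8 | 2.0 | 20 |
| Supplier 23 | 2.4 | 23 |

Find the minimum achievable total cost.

22.2

Fill from the cheapest source first.
Supplier 18 (0.6): use full 7 → 9 GPU-h to go.
Supplier 8 (2.0): take the remaining 9 → done.
Supplier 23: unused.
Cost = 7×0.6 + 9×2.0 = 22.2.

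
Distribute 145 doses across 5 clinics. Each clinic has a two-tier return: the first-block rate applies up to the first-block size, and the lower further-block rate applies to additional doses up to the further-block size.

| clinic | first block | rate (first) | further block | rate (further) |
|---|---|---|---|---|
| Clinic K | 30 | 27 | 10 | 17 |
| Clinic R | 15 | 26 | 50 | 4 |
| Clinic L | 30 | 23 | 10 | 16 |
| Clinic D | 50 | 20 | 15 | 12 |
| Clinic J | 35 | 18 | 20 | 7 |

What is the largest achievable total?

Treat each block as its own option and order by rate: Clinic K/first 27 > Clinic R/first 26 > Clinic L/first 23 > Clinic D/first 20 > Clinic J/first 18 > Clinic K/second 17 > Clinic L/second 16 > Clinic D/second 12 > Clinic J/second 7 > Clinic R/second 4.
Clinic K first at 27: fill all 30 — 115 left.
Clinic R first at 26: fill all 15 — 100 left.
Fill Clinic L first block (30 at 23) — 70 left.
Clinic D first at 20: fill all 50 — 20 left.
20 remain; put them into Clinic J first at 18.
Total = 27×30 + 26×15 + 23×30 + 20×50 + 18×20 = 3250.

3250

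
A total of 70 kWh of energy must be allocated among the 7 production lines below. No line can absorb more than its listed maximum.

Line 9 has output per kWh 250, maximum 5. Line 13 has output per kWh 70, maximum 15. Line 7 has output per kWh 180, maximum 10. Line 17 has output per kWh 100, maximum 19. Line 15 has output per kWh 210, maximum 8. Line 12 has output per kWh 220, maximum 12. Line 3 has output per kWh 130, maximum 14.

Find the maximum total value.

11230

Highest output per kWh first: Line 9 250 > Line 12 220 > Line 15 210 > Line 7 180 > Line 3 130 > Line 17 100 > Line 13 70.
Give Line 9 5 to hit its cap of 5 ; 65 left.
Line 12: +12 to 12 (cap) ; 53 left.
Give Line 15 8 to hit its cap of 8 ; 45 left.
Line 7: +10 to 10 (cap) ; 35 left.
Line 3 takes 14 to reach its cap of 14 ; 21 left.
Line 17 takes 19 to reach its cap of 19 ; 2 left.
Line 13: +2 (room for 15) → 2. Pool exhausted.
Total = 250×5 + 70×2 + 180×10 + 100×19 + 210×8 + 220×12 + 130×14 = 11230.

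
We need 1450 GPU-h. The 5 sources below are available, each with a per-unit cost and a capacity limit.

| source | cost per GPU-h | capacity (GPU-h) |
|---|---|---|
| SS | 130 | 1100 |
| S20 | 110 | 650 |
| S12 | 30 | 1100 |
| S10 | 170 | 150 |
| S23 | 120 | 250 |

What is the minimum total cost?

71500

Fill from the cheapest source first.
S12 at 30: take all 1100 GPU-h — 350 still needed.
S20 at 110: take 350 of its 650 — requirement met.
S23, SS, S10: unused.
Cost = 1100×30 + 350×110 = 71500.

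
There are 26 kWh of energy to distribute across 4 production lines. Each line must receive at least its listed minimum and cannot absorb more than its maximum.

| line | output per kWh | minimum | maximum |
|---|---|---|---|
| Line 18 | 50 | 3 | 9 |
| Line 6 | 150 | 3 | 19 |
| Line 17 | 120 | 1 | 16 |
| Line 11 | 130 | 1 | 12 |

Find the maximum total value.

Meeting every minimum uses 3+3+1+1 = 8 kWh, leaving 18.
Order the production lines by output per kWh: Line 6 150 > Line 11 130 > Line 17 120 > Line 18 50.
Give Line 6 16 more to hit its cap of 19 — 2 left.
Line 11: +2 (room for 11) → 3. Pool exhausted.
Total = 50×3 + 150×19 + 120×1 + 130×3 = 3510.

3510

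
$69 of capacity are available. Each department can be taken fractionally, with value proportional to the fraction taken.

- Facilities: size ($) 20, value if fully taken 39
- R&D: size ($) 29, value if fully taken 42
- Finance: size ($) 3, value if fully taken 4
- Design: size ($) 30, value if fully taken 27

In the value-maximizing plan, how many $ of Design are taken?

17

Best value per unit of size first: Facilities 39/20≈1.95, R&D 42/29≈1.45, Finance 4/3≈1.33, Design 27/30≈0.9.
Take all of Facilities (20 $, value 39) ; 49 $ left.
Take all of R&D (29 $, value 42) ; 20 $ left.
Finance: take in full, 3 $ for value 4 ; 17 left.
Only 17 $ remain; take 17/30 of Design for value 27×17/30 = 15.3.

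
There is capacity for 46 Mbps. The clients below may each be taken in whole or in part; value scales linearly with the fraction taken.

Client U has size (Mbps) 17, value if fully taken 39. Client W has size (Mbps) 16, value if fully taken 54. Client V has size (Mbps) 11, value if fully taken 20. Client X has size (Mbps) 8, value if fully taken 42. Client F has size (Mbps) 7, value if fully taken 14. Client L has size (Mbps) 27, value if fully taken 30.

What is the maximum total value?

145

Best value per unit of size first: Client X 42/8≈5.25, Client W 54/16≈3.38, Client U 39/17≈2.29, Client F 14/7≈2, Client V 20/11≈1.82, Client L 30/27≈1.11.
Take all of Client X (8 Mbps, value 42) → 38 Mbps left.
Take all of Client W (16 Mbps, value 54) → 22 Mbps left.
Take all of Client U (17 Mbps, value 39) → 5 Mbps left.
5 Mbps left: a 5/7 share of Client F gives 14×5/7 = 10.
Total value = 145.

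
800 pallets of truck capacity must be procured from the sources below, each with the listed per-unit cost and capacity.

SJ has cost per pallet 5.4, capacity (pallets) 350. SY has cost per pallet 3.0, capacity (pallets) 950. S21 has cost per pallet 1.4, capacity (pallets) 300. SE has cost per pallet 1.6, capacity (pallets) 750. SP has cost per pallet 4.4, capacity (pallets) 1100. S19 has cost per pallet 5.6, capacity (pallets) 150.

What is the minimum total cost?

1220

Cheapest first:
Take 300 from S21 at 1.4 ; need 500 more.
SE at 1.6: take 500 of its 750 ; requirement met.
SY, SP, SJ, S19: unused.
Cost = 300×1.4 + 500×1.6 = 1220.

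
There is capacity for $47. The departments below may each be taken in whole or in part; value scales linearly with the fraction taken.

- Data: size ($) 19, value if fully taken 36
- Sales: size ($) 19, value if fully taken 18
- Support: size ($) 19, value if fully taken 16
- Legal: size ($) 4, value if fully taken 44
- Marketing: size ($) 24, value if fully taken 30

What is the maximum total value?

110

Best value per unit of size first: Legal 44/4≈11, Data 36/19≈1.89, Marketing 30/24≈1.25, Sales 18/19≈0.947, Support 16/19≈0.842.
All 4 $ of Legal fit (value 44) ; 43 remain.
Data: take in full, 19 $ for value 36 ; 24 left.
Take all of Marketing (24 $, value 30) ; 0 $ left.
Total value = 110.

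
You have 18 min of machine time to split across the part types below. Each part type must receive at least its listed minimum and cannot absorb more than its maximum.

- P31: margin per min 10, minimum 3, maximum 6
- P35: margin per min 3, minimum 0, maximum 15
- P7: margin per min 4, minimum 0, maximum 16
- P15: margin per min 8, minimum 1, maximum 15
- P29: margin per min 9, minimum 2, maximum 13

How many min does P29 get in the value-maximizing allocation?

Meeting every minimum uses 3+0+0+1+2 = 6 min, leaving 12.
Rank by margin per min: P31 10 > P29 9 > P15 8 > P7 4 > P35 3.
P31: +3 to 6 (cap) → 9 left.
P29: +9 (room for 11) → 11. Pool exhausted.

11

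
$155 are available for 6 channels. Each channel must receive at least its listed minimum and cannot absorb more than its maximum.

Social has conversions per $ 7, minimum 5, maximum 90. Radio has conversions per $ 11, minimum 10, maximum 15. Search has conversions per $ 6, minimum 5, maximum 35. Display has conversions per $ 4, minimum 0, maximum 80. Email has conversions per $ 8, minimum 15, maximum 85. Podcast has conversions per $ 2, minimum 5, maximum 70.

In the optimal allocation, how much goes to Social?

Meeting every minimum uses 5+10+5+0+15+5 = 40 $, leaving 115.
Order the channels by conversions per $: Radio 11 > Email 8 > Social 7 > Search 6 > Display 4 > Podcast 2.
Radio takes 5 more to reach its cap of 15 ; 110 left.
Email takes 70 more to reach its cap of 85 ; 40 left.
Social: +40 (room for 85) → 45. Pool exhausted.

45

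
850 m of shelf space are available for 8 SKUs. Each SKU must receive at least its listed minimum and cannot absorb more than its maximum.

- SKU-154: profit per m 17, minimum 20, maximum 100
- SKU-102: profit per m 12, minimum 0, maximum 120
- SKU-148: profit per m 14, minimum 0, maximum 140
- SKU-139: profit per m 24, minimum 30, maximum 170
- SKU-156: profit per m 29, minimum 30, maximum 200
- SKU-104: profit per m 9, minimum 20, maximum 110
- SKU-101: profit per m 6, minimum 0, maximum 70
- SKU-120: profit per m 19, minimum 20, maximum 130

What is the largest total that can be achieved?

17270

Meeting every minimum uses 20+0+0+30+30+20+0+20 = 120 m, leaving 730.
Highest profit per m first: SKU-156 29 > SKU-139 24 > SKU-120 19 > SKU-154 17 > SKU-148 14 > SKU-102 12 > SKU-104 9 > SKU-101 6.
SKU-156 takes 170 more to reach its cap of 200 ; 560 left.
SKU-139: +140 to 170 (cap) ; 420 left.
SKU-120: +110 to 130 (cap) ; 310 left.
Give SKU-154 80 more to hit its cap of 100 ; 230 left.
SKU-148 takes 140 more to reach its cap of 140 ; 90 left.
SKU-102: +90 (room for 120) → 90. Pool exhausted.
Total = 17×100 + 12×90 + 14×140 + 24×170 + 29×200 + 9×20 + 19×130 = 17270.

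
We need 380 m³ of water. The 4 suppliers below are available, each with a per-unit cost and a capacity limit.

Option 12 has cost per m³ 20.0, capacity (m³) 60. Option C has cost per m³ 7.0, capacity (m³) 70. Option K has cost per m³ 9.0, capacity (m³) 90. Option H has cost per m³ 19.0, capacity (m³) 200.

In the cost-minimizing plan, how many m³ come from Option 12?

Use suppliers in increasing cost order.
Option C (7.0): use full 70 → 310 m³ to go.
Take 90 from Option K at 9.0 → need 220 more.
Take 200 from Option H at 19.0 → need 20 more.
Take 20 from Option 12 at 20.0 to finish.

20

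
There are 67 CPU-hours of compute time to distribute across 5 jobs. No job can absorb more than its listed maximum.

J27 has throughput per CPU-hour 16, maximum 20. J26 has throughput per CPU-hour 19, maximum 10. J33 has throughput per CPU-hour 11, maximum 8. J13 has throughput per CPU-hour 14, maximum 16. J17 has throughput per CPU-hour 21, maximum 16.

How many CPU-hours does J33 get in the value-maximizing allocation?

Highest throughput per CPU-hour first: J17 21 > J26 19 > J27 16 > J13 14 > J33 11.
J17 takes 16 to reach its cap of 16 ; 51 left.
J26: +10 to 10 (cap) ; 41 left.
Give J27 20 to hit its cap of 20 ; 21 left.
Give J13 16 to hit its cap of 16 ; 5 left.
J33 has room for 8 but only 5 remain, so it gets 5.

5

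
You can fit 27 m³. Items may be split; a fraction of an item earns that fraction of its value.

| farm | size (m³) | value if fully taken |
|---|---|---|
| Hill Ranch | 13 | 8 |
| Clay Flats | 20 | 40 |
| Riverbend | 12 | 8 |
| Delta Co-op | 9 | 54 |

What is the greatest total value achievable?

90

Sort by value density: Delta Co-op 54/9≈6, Clay Flats 40/20≈2, Riverbend 8/12≈0.667, Hill Ranch 8/13≈0.615.
All 9 m³ of Delta Co-op fit (value 54) — 18 remain.
Fill the last 18 m³ with part of Clay Flats: 18/20 of it earns 36.
Total value = 90.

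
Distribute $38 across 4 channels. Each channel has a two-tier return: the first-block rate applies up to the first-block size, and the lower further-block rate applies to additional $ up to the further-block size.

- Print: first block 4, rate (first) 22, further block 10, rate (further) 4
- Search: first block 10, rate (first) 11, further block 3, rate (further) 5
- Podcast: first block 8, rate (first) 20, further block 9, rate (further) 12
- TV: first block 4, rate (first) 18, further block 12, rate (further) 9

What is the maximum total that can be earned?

Rank every tier by rate: Print/first 22 > Podcast/first 20 > TV/first 18 > Podcast/second 12 > Search/first 11 > TV/second 9 > Search/second 5 > Print/second 4.
Print first at 22: fill all 4 → 34 left.
Fill Podcast first block (8 at 20) → 26 left.
TV/first (18): +4 → 22 left.
Fill Podcast second block (9 at 12) → 13 left.
Search/first (11): +10 → 3 left.
3 remain; put them into TV second at 9.
Total = 22×4 + 20×8 + 18×4 + 12×9 + 11×10 + 9×3 = 565.

565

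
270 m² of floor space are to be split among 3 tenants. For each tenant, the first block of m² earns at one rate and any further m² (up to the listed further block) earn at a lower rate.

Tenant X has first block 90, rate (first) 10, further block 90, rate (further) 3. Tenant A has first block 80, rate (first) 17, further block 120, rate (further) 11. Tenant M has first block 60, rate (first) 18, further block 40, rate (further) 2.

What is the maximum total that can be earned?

Rank every tier by rate: Tenant M/tier1 18 > Tenant A/tier1 17 > Tenant A/tier2 11 > Tenant X/tier1 10 > Tenant X/tier2 3 > Tenant M/tier2 2.
Tenant M tier1 at 18: fill all 60 — 210 left.
Tenant A/tier1 (17): +80 — 130 left.
Tenant A/tier2 (11): +120 — 10 left.
Tenant X tier1 at 10: only 10 left, fill 10.
Total = 18×60 + 17×80 + 11×120 + 10×10 = 3860.

3860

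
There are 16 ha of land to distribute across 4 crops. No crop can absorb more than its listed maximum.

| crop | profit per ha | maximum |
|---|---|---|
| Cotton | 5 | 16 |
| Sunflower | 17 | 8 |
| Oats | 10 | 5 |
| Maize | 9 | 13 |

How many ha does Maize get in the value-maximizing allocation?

Rank by profit per ha: Sunflower 17 > Oats 10 > Maize 9 > Cotton 5.
Give Sunflower 8 to hit its cap of 8 → 8 left.
Oats takes 5 to reach its cap of 5 → 3 left.
Maize has room for 13 but only 3 remain, so it gets 3.

3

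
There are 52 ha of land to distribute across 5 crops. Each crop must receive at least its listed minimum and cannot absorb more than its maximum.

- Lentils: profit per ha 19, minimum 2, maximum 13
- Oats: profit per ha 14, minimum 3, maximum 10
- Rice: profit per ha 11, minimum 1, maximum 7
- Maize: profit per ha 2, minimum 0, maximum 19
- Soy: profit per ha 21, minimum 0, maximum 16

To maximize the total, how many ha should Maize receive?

6

Meeting every minimum uses 2+3+1+0+0 = 6 ha, leaving 46.
Highest profit per ha first: Soy 21 > Lentils 19 > Oats 14 > Rice 11 > Maize 2.
Give Soy 16 more to hit its cap of 16 → 30 left.
Lentils takes 11 more to reach its cap of 13 → 19 left.
Oats: +7 to 10 (cap) → 12 left.
Rice takes 6 more to reach its cap of 7 → 6 left.
Maize has room for 19 more but only 6 remain, so it gets 6.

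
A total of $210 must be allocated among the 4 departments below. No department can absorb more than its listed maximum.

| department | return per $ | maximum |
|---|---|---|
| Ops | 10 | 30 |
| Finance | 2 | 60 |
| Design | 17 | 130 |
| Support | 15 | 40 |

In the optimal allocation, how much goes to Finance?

10

Rank by return per $: Design 17 > Support 15 > Ops 10 > Finance 2.
Design takes 130 to reach its cap of 130 — 80 left.
Give Support 40 to hit its cap of 40 — 40 left.
Ops: +30 to 30 (cap) — 10 left.
Only 10 left; Finance takes them to reach 10.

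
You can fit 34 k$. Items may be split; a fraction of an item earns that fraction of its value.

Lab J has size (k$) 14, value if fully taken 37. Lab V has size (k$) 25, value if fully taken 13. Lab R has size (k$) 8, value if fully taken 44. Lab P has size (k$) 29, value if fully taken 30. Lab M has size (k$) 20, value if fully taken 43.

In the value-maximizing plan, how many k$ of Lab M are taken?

12

Best value per unit of size first: Lab R 44/8≈5.5, Lab J 37/14≈2.64, Lab M 43/20≈2.15, Lab P 30/29≈1.03, Lab V 13/25≈0.52.
All 8 k$ of Lab R fit (value 44) → 26 remain.
All 14 k$ of Lab J fit (value 37) → 12 remain.
12 k$ left: a 12/20 share of Lab M gives 43×12/20 = 25.8.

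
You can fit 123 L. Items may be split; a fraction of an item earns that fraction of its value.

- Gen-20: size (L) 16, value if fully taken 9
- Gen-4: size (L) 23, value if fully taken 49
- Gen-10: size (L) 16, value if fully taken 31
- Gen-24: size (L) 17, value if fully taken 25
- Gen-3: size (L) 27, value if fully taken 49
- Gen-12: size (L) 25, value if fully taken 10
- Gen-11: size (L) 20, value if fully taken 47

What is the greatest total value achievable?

Sort by value density: Gen-11 47/20≈2.35, Gen-4 49/23≈2.13, Gen-10 31/16≈1.94, Gen-3 49/27≈1.81, Gen-24 25/17≈1.47, Gen-20 9/16≈0.562, Gen-12 10/25≈0.4.
Take all of Gen-11 (20 L, value 47) → 103 L left.
Gen-4: take in full, 23 L for value 49 → 80 left.
Take all of Gen-10 (16 L, value 31) → 64 L left.
Gen-3: take in full, 27 L for value 49 → 37 left.
Gen-24: take in full, 17 L for value 25 → 20 left.
Gen-20: take in full, 16 L for value 9 → 4 left.
Only 4 L remain; take 4/25 of Gen-12 for value 10×4/25 = 1.6.
Total value = 211.6.

211.6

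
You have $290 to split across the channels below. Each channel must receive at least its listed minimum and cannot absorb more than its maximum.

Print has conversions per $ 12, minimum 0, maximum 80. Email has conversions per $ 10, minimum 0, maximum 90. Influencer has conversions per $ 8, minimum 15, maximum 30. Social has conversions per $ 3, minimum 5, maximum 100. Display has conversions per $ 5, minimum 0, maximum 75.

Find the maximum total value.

2520

Meeting every minimum uses 0+0+15+5+0 = 20 $, leaving 270.
Highest conversions per $ first: Print 12 > Email 10 > Influencer 8 > Display 5 > Social 3.
Give Print 80 more to hit its cap of 80 — 190 left.
Email takes 90 more to reach its cap of 90 — 100 left.
Give Influencer 15 more to hit its cap of 30 — 85 left.
Display takes 75 more to reach its cap of 75 — 10 left.
Social has room for 95 more but only 10 remain, so it gets 15.
Total = 12×80 + 10×90 + 8×30 + 3×15 + 5×75 = 2520.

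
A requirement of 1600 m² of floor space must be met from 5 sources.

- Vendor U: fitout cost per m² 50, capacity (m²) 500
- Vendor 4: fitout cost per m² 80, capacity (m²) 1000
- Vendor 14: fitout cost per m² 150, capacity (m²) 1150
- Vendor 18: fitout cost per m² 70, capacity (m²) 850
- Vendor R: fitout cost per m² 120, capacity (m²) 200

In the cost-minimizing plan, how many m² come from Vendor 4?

250

Use sources in increasing cost order.
Vendor U (50): use full 500 → 1100 m² to go.
Take 850 from Vendor 18 at 70 → need 250 more.
Vendor 4 (80): take the remaining 250 → done.
Vendor R, Vendor 14: unused.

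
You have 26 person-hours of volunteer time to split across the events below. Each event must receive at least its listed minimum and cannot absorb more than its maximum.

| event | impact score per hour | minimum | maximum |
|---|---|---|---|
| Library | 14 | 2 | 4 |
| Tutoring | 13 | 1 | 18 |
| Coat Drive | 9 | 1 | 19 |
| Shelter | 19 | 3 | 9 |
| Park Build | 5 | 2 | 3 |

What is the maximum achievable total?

Meeting every minimum uses 2+1+1+3+2 = 9 person-hours, leaving 17.
Highest impact score per hour first: Shelter 19 > Library 14 > Tutoring 13 > Coat Drive 9 > Park Build 5.
Shelter takes 6 more to reach its cap of 9 → 11 left.
Give Library 2 more to hit its cap of 4 → 9 left.
Only 9 left; Tutoring takes them to reach 10.
Total = 14×4 + 13×10 + 9×1 + 19×9 + 5×2 = 376.

376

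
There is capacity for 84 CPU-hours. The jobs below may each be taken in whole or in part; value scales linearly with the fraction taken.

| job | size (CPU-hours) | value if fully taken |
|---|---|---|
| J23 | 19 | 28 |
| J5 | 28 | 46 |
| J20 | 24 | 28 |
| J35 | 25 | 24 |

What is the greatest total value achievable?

Sort by value density: J5 46/28≈1.64, J23 28/19≈1.47, J20 28/24≈1.17, J35 24/25≈0.96.
Take all of J5 (28 CPU-hours, value 46) → 56 CPU-hours left.
Take all of J23 (19 CPU-hours, value 28) → 37 CPU-hours left.
Take all of J20 (24 CPU-hours, value 28) → 13 CPU-hours left.
Only 13 CPU-hours remain; take 13/25 of J35 for value 24×13/25 = 12.48.
Total value = 114.48.

114.48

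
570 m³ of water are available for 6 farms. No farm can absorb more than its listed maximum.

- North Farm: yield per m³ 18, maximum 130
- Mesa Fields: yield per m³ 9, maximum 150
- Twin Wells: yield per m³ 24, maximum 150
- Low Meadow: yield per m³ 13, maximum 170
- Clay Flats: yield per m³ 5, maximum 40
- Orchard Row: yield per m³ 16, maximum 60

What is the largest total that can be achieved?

9650

Rank by yield per m³: Twin Wells 24 > North Farm 18 > Orchard Row 16 > Low Meadow 13 > Mesa Fields 9 > Clay Flats 5.
Twin Wells takes 150 to reach its cap of 150 — 420 left.
North Farm: +130 to 130 (cap) — 290 left.
Orchard Row takes 60 to reach its cap of 60 — 230 left.
Low Meadow: +170 to 170 (cap) — 60 left.
Mesa Fields: +60 (room for 150) → 60. Pool exhausted.
Total = 18×130 + 9×60 + 24×150 + 13×170 + 16×60 = 9650.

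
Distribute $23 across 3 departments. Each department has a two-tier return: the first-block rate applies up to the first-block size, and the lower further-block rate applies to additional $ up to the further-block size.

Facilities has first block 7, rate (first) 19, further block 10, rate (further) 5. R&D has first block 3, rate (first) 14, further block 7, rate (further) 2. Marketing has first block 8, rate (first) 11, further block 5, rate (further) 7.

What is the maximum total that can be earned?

Treat each block as its own option and order by rate: Facilities/first 19 > R&D/first 14 > Marketing/first 11 > Marketing/second 7 > Facilities/second 5 > R&D/second 2.
Facilities/first (19): +7 ; 16 left.
R&D/first (14): +3 ; 13 left.
Marketing/first (11): +8 ; 5 left.
Fill Marketing second block (5 at 7) ; 0 left.
Total = 19×7 + 14×3 + 11×8 + 7×5 = 298.

298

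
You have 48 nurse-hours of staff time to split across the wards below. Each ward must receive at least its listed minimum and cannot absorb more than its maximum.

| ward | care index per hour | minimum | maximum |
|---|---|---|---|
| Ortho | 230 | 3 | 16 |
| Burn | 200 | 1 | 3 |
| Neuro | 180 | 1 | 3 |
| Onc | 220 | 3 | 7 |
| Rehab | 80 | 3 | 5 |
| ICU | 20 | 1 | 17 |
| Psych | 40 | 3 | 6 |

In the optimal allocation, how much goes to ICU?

Meeting every minimum uses 3+1+1+3+3+1+3 = 15 nurse-hours, leaving 33.
Highest care index per hour first: Ortho 230 > Onc 220 > Burn 200 > Neuro 180 > Rehab 80 > Psych 40 > ICU 20.
Ortho: +13 to 16 (cap) → 20 left.
Onc takes 4 more to reach its cap of 7 → 16 left.
Burn takes 2 more to reach its cap of 3 → 14 left.
Neuro: +2 to 3 (cap) → 12 left.
Rehab: +2 to 5 (cap) → 10 left.
Psych takes 3 more to reach its cap of 6 → 7 left.
ICU has room for 16 more but only 7 remain, so it gets 8.

8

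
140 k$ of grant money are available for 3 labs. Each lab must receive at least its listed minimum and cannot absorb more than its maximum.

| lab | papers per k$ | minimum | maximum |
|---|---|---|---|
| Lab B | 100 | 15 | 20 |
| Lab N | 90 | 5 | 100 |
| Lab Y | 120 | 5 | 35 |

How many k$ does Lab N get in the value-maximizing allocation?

85

Meeting every minimum uses 15+5+5 = 25 k$, leaving 115.
Order the labs by papers per k$: Lab Y 120 > Lab B 100 > Lab N 90.
Lab Y takes 30 more to reach its cap of 35 — 85 left.
Give Lab B 5 more to hit its cap of 20 — 80 left.
Only 80 left; Lab N takes them to reach 85.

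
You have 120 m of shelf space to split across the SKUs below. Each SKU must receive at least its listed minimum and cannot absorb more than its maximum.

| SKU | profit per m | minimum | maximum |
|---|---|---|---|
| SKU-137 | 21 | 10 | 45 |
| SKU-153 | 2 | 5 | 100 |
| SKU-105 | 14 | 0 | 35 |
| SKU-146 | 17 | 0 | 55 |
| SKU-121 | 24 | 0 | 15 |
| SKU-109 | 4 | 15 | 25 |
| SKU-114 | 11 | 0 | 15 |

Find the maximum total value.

Meeting every minimum uses 10+5+0+0+0+15+0 = 30 m, leaving 90.
Rank by profit per m: SKU-121 24 > SKU-137 21 > SKU-146 17 > SKU-105 14 > SKU-114 11 > SKU-109 4 > SKU-153 2.
Give SKU-121 15 more to hit its cap of 15 → 75 left.
SKU-137 takes 35 more to reach its cap of 45 → 40 left.
SKU-146: +40 (room for 55) → 40. Pool exhausted.
Total = 21×45 + 2×5 + 17×40 + 24×15 + 4×15 = 2055.

2055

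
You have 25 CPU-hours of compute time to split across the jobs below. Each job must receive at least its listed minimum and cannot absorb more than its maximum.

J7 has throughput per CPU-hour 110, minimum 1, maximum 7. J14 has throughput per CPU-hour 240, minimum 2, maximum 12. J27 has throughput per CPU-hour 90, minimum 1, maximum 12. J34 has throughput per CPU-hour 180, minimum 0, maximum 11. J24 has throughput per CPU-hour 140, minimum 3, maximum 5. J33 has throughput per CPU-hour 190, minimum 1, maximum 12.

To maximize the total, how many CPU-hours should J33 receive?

Meeting every minimum uses 1+2+1+0+3+1 = 8 CPU-hours, leaving 17.
Rank by throughput per CPU-hour: J14 240 > J33 190 > J34 180 > J24 140 > J7 110 > J27 90.
J14 takes 10 more to reach its cap of 12 ; 7 left.
J33: +7 (room for 11) → 8. Pool exhausted.

8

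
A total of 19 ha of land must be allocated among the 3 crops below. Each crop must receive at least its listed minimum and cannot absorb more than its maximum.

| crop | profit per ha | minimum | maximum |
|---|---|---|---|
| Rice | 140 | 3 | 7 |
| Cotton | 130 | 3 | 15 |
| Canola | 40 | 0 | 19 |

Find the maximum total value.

Meeting every minimum uses 3+3+0 = 6 ha, leaving 13.
Order the crops by profit per ha: Rice 140 > Cotton 130 > Canola 40.
Give Rice 4 more to hit its cap of 7 ; 9 left.
Cotton: +9 (room for 12) → 12. Pool exhausted.
Total = 140×7 + 130×12 = 2540.

2540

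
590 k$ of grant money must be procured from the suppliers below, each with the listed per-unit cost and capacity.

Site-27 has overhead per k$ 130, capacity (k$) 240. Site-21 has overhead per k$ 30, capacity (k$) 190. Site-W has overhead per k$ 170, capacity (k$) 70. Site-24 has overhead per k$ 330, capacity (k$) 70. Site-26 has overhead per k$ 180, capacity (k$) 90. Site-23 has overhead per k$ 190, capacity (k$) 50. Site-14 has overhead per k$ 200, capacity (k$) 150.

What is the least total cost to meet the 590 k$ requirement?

Fill from the cheapest supplier first.
Site-21 (30): use full 190 → 400 k$ to go.
Site-27 at 130: take all 240 k$ → 160 still needed.
Site-W (170): use full 70 → 90 k$ to go.
Take 90 from Site-26 at 180 → need 0 more.
Site-23, Site-14, Site-24: unused.
Cost = 190×30 + 240×130 + 70×170 + 90×180 = 65000.

65000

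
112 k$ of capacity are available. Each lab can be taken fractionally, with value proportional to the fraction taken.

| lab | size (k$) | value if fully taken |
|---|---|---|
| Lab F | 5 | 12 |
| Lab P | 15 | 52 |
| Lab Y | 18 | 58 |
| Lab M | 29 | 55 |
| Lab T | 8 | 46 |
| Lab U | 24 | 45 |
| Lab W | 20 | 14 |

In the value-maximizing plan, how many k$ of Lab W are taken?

Rank by value-to-size ratio: Lab T 46/8≈5.75, Lab P 52/15≈3.47, Lab Y 58/18≈3.22, Lab F 12/5≈2.4, Lab M 55/29≈1.9, Lab U 45/24≈1.88, Lab W 14/20≈0.7.
Lab T: take in full, 8 k$ for value 46 — 104 left.
Lab P: take in full, 15 k$ for value 52 — 89 left.
Lab Y: take in full, 18 k$ for value 58 — 71 left.
All 5 k$ of Lab F fit (value 12) — 66 remain.
All 29 k$ of Lab M fit (value 55) — 37 remain.
Take all of Lab U (24 k$, value 45) — 13 k$ left.
Only 13 k$ remain; take 13/20 of Lab W for value 14×13/20 = 9.1.

13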